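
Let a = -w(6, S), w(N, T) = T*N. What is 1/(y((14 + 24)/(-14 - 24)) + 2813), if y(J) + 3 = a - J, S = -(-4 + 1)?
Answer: 1/2793 ≈ 0.00035804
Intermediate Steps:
S = 3 (S = -1*(-3) = 3)
w(N, T) = N*T
a = -18 (a = -6*3 = -1*18 = -18)
y(J) = -21 - J (y(J) = -3 + (-18 - J) = -21 - J)
1/(y((14 + 24)/(-14 - 24)) + 2813) = 1/((-21 - (14 + 24)/(-14 - 24)) + 2813) = 1/((-21 - 38/(-38)) + 2813) = 1/((-21 - 38*(-1)/38) + 2813) = 1/((-21 - 1*(-1)) + 2813) = 1/((-21 + 1) + 2813) = 1/(-20 + 2813) = 1/2793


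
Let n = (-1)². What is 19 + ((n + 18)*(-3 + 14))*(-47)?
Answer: -9804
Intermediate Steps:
n = 1
19 + ((n + 18)*(-3 + 14))*(-47) = 19 + ((1 + 18)*(-3 + 14))*(-47) = 19 + (19*11)*(-47) = 19 + 209*(-47) = 19 - 9823 = -9804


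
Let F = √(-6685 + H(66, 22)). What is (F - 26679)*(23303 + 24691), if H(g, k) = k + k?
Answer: -1280431926 + 47994*I*√6641 ≈ -1.2804e+9 + 3.9111e+6*I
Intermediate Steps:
H(g, k) = 2*k
F = I*√6641 (F = √(-6685 + 2*22) = √(-6685 + 44) = √(-6641) = I*√6641 ≈ 81.492*I)
(F - 26679)*(23303 + 24691) = (I*√6641 - 26679)*(23303 + 24691) = (-26679 + I*√6641)*47994 = -1280431926 + 47994*I*√6641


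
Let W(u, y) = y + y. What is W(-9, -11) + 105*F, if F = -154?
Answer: -16192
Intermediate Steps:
W(u, y) = 2*y
W(-9, -11) + 105*F = 2*(-11) + 105*(-154) = -22 - 16170 = -16192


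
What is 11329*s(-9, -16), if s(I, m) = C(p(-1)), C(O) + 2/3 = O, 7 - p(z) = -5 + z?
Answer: 419173/3 ≈ 1.3972e+5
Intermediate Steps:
p(z) = 12 - z (p(z) = 7 - (-5 + z) = 7 + (5 - z) = 12 - z)
C(O) = -2/3 + O
s(I, m) = 37/3 (s(I, m) = -2/3 + (12 - 1*(-1)) = -2/3 + (12 + 1) = -2/3 + 13 = 37/3)
11329*s(-9, -16) = 11329*(37/3) = 419173/3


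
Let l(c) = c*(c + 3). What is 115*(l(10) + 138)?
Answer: 30820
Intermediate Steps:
l(c) = c*(3 + c)
115*(l(10) + 138) = 115*(10*(3 + 10) + 138) = 115*(10*13 + 138) = 115*(130 + 138) = 115*268 = 30820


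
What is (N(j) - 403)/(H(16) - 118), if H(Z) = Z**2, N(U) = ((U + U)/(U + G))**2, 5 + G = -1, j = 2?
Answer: -67/23 ≈ -2.9130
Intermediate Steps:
G = -6 (G = -5 - 1 = -6)
N(U) = 4*U**2/(-6 + U)**2 (N(U) = ((U + U)/(U - 6))**2 = ((2*U)/(-6 + U))**2 = (2*U/(-6 + U))**2 = 4*U**2/(-6 + U)**2)
(N(j) - 403)/(H(16) - 118) = (4*2**2/(-6 + 2)**2 - 403)/(16**2 - 118) = (4*4/(-4)**2 - 403)/(256 - 118) = (4*4*(1/16) - 403)/138 = (1 - 403)*(1/138) = -402*1/138 = -67/23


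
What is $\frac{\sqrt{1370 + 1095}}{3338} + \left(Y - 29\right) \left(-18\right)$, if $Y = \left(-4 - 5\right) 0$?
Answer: $522 + \frac{\sqrt{2465}}{3338} \approx 522.01$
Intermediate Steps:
$Y = 0$ ($Y = \left(-9\right) 0 = 0$)
$\frac{\sqrt{1370 + 1095}}{3338} + \left(Y - 29\right) \left(-18\right) = \frac{\sqrt{1370 + 1095}}{3338} + \left(0 - 29\right) \left(-18\right) = \sqrt{2465} \cdot \frac{1}{3338} - -522 = \frac{\sqrt{2465}}{3338} + 522 = 522 + \frac{\sqrt{2465}}{3338}$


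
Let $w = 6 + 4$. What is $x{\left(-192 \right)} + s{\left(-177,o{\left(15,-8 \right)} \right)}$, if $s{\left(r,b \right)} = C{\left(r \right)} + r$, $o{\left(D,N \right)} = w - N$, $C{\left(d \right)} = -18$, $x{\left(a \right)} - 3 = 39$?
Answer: $-153$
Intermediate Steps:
$w = 10$
$x{\left(a \right)} = 42$ ($x{\left(a \right)} = 3 + 39 = 42$)
$o{\left(D,N \right)} = 10 - N$
$s{\left(r,b \right)} = -18 + r$
$x{\left(-192 \right)} + s{\left(-177,o{\left(15,-8 \right)} \right)} = 42 - 195 = -153$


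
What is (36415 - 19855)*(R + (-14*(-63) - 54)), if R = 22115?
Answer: 379936080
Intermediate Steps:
(36415 - 19855)*(R + (-14*(-63) - 54)) = (36415 - 19855)*(22115 + (-14*(-63) - 54)) = 16560*(22115 + (882 - 54)) = 16560*(22115 + 828) = 16560*22943 = 379936080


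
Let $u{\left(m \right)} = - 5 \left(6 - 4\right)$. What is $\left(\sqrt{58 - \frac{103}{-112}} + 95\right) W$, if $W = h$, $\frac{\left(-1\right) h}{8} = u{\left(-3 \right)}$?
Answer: $7600 + \frac{20 \sqrt{46193}}{7} \approx 8214.1$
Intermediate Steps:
$u{\left(m \right)} = -10$ ($u{\left(m \right)} = \left(-5\right) 2 = -10$)
$h = 80$ ($h = \left(-8\right) \left(-10\right) = 80$)
$W = 80$
$\left(\sqrt{58 - \frac{103}{-112}} + 95\right) W = \left(\sqrt{58 - \frac{103}{-112}} + 95\right) 80 = \left(\sqrt{58 - - \frac{103}{112}} + 95\right) 80 = \left(\sqrt{58 + \frac{103}{112}} + 95\right) 80 = \left(\sqrt{\frac{6599}{112}} + 95\right) 80 = \left(\frac{\sqrt{46193}}{28} + 95\right) 80 = \left(95 + \frac{\sqrt{46193}}{28}\right) 80 = 7600 + \frac{20 \sqrt{46193}}{7}$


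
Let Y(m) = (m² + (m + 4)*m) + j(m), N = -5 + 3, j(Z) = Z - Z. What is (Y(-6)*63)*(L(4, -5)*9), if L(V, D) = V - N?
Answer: 163296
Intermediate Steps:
j(Z) = 0
N = -2
Y(m) = m² + m*(4 + m) (Y(m) = (m² + (m + 4)*m) + 0 = (m² + (4 + m)*m) + 0 = (m² + m*(4 + m)) + 0 = m² + m*(4 + m))
L(V, D) = 2 + V (L(V, D) = V - 1*(-2) = V + 2 = 2 + V)
(Y(-6)*63)*(L(4, -5)*9) = ((2*(-6)*(2 - 6))*63)*((2 + 4)*9) = ((2*(-6)*(-4))*63)*(6*9) = (48*63)*54 = 3024*54 = 163296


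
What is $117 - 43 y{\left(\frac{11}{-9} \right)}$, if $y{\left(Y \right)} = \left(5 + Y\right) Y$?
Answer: $\frac{25559}{81} \approx 315.54$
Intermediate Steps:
$y{\left(Y \right)} = Y \left(5 + Y\right)$
$117 - 43 y{\left(\frac{11}{-9} \right)} = 117 - 43 \frac{11}{-9} \left(5 + \frac{11}{-9}\right) = 117 - 43 \cdot 11 \left(- \frac{1}{9}\right) \left(5 + 11 \left(- \frac{1}{9}\right)\right) = 117 - 43 \left(- \frac{11 \left(5 - \frac{11}{9}\right)}{9}\right) = 117 - 43 \left(\left(- \frac{11}{9}\right) \frac{34}{9}\right) = 117 - - \frac{16082}{81} = 117 + \frac{16082}{81} = \frac{25559}{81}$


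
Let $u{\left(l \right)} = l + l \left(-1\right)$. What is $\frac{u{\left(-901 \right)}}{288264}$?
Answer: $0$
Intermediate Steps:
$u{\left(l \right)} = 0$ ($u{\left(l \right)} = l - l = 0$)
$\frac{u{\left(-901 \right)}}{288264} = \frac{0}{288264} = 0 \cdot \frac{1}{288264} = 0$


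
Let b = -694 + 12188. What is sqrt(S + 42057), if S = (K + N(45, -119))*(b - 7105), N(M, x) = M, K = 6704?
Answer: sqrt(29663418) ≈ 5446.4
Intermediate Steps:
b = 11494
S = 29621361 (S = (6704 + 45)*(11494 - 7105) = 6749*4389 = 29621361)
sqrt(S + 42057) = sqrt(29621361 + 42057) = sqrt(29663418)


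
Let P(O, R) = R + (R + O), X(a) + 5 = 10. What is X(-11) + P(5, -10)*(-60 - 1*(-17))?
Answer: 650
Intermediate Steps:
X(a) = 5 (X(a) = -5 + 10 = 5)
P(O, R) = O + 2*R (P(O, R) = R + (O + R) = O + 2*R)
X(-11) + P(5, -10)*(-60 - 1*(-17)) = 5 + (5 + 2*(-10))*(-60 - 1*(-17)) = 5 + (5 - 20)*(-60 + 17) = 5 - 15*(-43) = 5 + 645 = 650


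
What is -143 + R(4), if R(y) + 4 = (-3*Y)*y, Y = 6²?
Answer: -579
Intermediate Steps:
Y = 36
R(y) = -4 - 108*y (R(y) = -4 + (-3*36)*y = -4 - 108*y)
-143 + R(4) = -143 + (-4 - 108*4) = -143 + (-4 - 432) = -143 - 436 = -579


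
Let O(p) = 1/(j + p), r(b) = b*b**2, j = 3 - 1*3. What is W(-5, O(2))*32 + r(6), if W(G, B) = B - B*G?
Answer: 312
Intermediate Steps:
j = 0 (j = 3 - 3 = 0)
r(b) = b**3
O(p) = 1/p (O(p) = 1/(0 + p) = 1/p)
W(G, B) = B - B*G
W(-5, O(2))*32 + r(6) = ((1 - 1*(-5))/2)*32 + 6**3 = ((1 + 5)/2)*32 + 216 = ((1/2)*6)*32 + 216 = 3*32 + 216 = 96 + 216 = 312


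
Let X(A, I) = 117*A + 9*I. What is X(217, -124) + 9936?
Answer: 34209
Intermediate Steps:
X(A, I) = 9*I + 117*A
X(217, -124) + 9936 = (9*(-124) + 117*217) + 9936 = (-1116 + 25389) + 9936 = 24273 + 9936 = 34209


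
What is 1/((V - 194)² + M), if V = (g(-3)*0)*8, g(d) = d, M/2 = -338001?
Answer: -1/638366 ≈ -1.5665e-6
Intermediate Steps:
M = -676002 (M = 2*(-338001) = -676002)
V = 0 (V = -3*0*8 = 0*8 = 0)
1/((V - 194)² + M) = 1/((0 - 194)² - 676002) = 1/((-194)² - 676002) = 1/(37636 - 676002) = 1/(-638366) = -1/638366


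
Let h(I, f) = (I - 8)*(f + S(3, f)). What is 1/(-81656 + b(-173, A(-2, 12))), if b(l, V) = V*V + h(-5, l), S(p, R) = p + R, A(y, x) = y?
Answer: -1/77193 ≈ -1.2955e-5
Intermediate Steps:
S(p, R) = R + p
h(I, f) = (-8 + I)*(3 + 2*f) (h(I, f) = (I - 8)*(f + (f + 3)) = (-8 + I)*(f + (3 + f)) = (-8 + I)*(3 + 2*f))
b(l, V) = -39 + V² - 26*l (b(l, V) = V*V + (-24 - 16*l - 5*l - 5*(3 + l)) = V² + (-24 - 16*l - 5*l + (-15 - 5*l)) = V² + (-39 - 26*l) = -39 + V² - 26*l)
1/(-81656 + b(-173, A(-2, 12))) = 1/(-81656 + (-39 + (-2)² - 26*(-173))) = 1/(-81656 + (-39 + 4 + 4498)) = 1/(-81656 + 4463) = 1/(-77193) = -1/77193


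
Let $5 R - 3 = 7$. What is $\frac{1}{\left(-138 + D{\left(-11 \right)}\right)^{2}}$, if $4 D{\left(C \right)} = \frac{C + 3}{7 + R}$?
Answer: $\frac{81}{1547536} \approx 5.2341 \cdot 10^{-5}$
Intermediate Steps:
$R = 2$ ($R = \frac{3}{5} + \frac{1}{5} \cdot 7 = \frac{3}{5} + \frac{7}{5} = 2$)
$D{\left(C \right)} = \frac{1}{12} + \frac{C}{36}$ ($D{\left(C \right)} = \frac{\left(C + 3\right) \frac{1}{7 + 2}}{4} = \frac{\left(3 + C\right) \frac{1}{9}}{4} = \frac{\frac{1}{3} + \frac{C}{9}}{4} = \frac{1}{12} + \frac{C}{36}$)
$\frac{1}{\left(-138 + D{\left(-11 \right)}\right)^{2}} = \frac{1}{\left(-138 + \left(\frac{1}{12} + \frac{1}{36} \left(-11\right)\right)\right)^{2}} = \frac{1}{\left(-138 + \left(\frac{1}{12} - \frac{11}{36}\right)\right)^{2}} = \frac{1}{\left(-138 - \frac{2}{9}\right)^{2}} = \frac{1}{\left(- \frac{1244}{9}\right)^{2}} = \frac{1}{\frac{1547536}{81}} = \frac{81}{1547536}$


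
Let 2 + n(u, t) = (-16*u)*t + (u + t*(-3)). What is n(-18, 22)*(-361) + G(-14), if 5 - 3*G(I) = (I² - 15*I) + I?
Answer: -2256379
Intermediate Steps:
G(I) = 5/3 - I²/3 + 14*I/3 (G(I) = 5/3 - ((I² - 15*I) + I)/3 = 5/3 - (I² - 14*I)/3 = 5/3 + (-I²/3 + 14*I/3) = 5/3 - I²/3 + 14*I/3)
n(u, t) = -2 + u - 3*t - 16*t*u (n(u, t) = -2 + ((-16*u)*t + (u + t*(-3))) = -2 + (-16*t*u + (u - 3*t)) = -2 + (u - 3*t - 16*t*u) = -2 + u - 3*t - 16*t*u)
n(-18, 22)*(-361) + G(-14) = (-2 - 18 - 3*22 - 16*22*(-18))*(-361) + (5/3 - ⅓*(-14)² + (14/3)*(-14)) = (-2 - 18 - 66 + 6336)*(-361) + (5/3 - ⅓*196 - 196/3) = 6250*(-361) + (5/3 - 196/3 - 196/3) = -2256250 - 129 = -2256379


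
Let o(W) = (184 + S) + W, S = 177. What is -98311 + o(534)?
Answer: -97416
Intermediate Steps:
o(W) = 361 + W (o(W) = (184 + 177) + W = 361 + W)
-98311 + o(534) = -98311 + (361 + 534) = -98311 + 895 = -97416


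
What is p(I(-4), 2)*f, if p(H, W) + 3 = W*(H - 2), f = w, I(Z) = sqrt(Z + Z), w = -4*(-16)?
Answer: -448 + 256*I*sqrt(2) ≈ -448.0 + 362.04*I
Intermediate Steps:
w = 64
I(Z) = sqrt(2)*sqrt(Z) (I(Z) = sqrt(2*Z) = sqrt(2)*sqrt(Z))
f = 64
p(H, W) = -3 + W*(-2 + H) (p(H, W) = -3 + W*(H - 2) = -3 + W*(-2 + H))
p(I(-4), 2)*f = (-3 - 2*2 + (sqrt(2)*sqrt(-4))*2)*64 = (-3 - 4 + (sqrt(2)*(2*I))*2)*64 = (-3 - 4 + (2*I*sqrt(2))*2)*64 = (-3 - 4 + 4*I*sqrt(2))*64 = (-7 + 4*I*sqrt(2))*64 = -448 + 256*I*sqrt(2)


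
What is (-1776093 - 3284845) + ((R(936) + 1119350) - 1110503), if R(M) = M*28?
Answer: -5025883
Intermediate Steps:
R(M) = 28*M
(-1776093 - 3284845) + ((R(936) + 1119350) - 1110503) = (-1776093 - 3284845) + ((28*936 + 1119350) - 1110503) = -5060938 + ((26208 + 1119350) - 1110503) = -5060938 + (1145558 - 1110503) = -5060938 + 35055 = -5025883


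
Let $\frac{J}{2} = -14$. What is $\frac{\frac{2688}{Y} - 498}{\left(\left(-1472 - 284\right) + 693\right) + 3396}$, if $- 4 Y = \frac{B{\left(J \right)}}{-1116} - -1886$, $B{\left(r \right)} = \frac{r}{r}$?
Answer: $- \frac{1060177182}{4910440075} \approx -0.2159$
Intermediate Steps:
$J = -28$ ($J = 2 \left(-14\right) = -28$)
$B{\left(r \right)} = 1$
$Y = - \frac{2104775}{4464}$ ($Y = - \frac{1 \frac{1}{-1116} - -1886}{4} = - \frac{1 \left(- \frac{1}{1116}\right) + 1886}{4} = - \frac{- \frac{1}{1116} + 1886}{4} = \left(- \frac{1}{4}\right) \frac{2104775}{1116} = - \frac{2104775}{4464} \approx -471.5$)
$\frac{\frac{2688}{Y} - 498}{\left(\left(-1472 - 284\right) + 693\right) + 3396} = \frac{\frac{2688}{- \frac{2104775}{4464}} - 498}{\left(\left(-1472 - 284\right) + 693\right) + 3396} = \frac{2688 \left(- \frac{4464}{2104775}\right) - 498}{\left(-1756 + 693\right) + 3396} = \frac{- \frac{11999232}{2104775} - 498}{-1063 + 3396} = - \frac{1060177182}{2104775 \cdot 2333} = \left(- \frac{1060177182}{2104775}\right) \frac{1}{2333} = - \frac{1060177182}{4910440075}$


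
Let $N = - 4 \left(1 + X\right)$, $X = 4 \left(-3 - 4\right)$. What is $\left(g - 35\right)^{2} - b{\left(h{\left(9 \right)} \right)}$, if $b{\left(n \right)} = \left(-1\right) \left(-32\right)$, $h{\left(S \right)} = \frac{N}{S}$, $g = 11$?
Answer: $544$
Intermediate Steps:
$X = -28$ ($X = 4 \left(-7\right) = -28$)
$N = 108$ ($N = - 4 \left(1 - 28\right) = \left(-4\right) \left(-27\right) = 108$)
$h{\left(S \right)} = \frac{108}{S}$
$b{\left(n \right)} = 32$
$\left(g - 35\right)^{2} - b{\left(h{\left(9 \right)} \right)} = \left(11 - 35\right)^{2} - 32 = \left(-24\right)^{2} - 32 = 576 - 32 = 544$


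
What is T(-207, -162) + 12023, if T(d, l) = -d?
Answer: 12230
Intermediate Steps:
T(-207, -162) + 12023 = -1*(-207) + 12023 = 207 + 12023 = 12230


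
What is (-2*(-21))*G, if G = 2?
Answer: 84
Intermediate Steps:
(-2*(-21))*G = -2*(-21)*2 = 42*2 = 84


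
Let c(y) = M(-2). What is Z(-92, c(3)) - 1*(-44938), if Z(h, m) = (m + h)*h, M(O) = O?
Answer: 53586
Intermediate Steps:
c(y) = -2
Z(h, m) = h*(h + m) (Z(h, m) = (h + m)*h = h*(h + m))
Z(-92, c(3)) - 1*(-44938) = -92*(-92 - 2) - 1*(-44938) = -92*(-94) + 44938 = 8648 + 44938 = 53586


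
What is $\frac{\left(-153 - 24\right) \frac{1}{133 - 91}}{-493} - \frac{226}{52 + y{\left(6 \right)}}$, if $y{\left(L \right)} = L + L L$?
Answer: $- \frac{777153}{324394} \approx -2.3957$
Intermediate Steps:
$y{\left(L \right)} = L + L^{2}$
$\frac{\left(-153 - 24\right) \frac{1}{133 - 91}}{-493} - \frac{226}{52 + y{\left(6 \right)}} = \frac{\left(-153 - 24\right) \frac{1}{133 - 91}}{-493} - \frac{226}{52 + 6 \left(1 + 6\right)} = - \frac{177}{42} \left(- \frac{1}{493}\right) - \frac{226}{52 + 6 \cdot 7} = \left(-177\right) \frac{1}{42} \left(- \frac{1}{493}\right) - \frac{226}{52 + 42} = \left(- \frac{59}{14}\right) \left(- \frac{1}{493}\right) - \frac{226}{94} = \frac{59}{6902} - \frac{113}{47} = - \frac{777153}{324394}$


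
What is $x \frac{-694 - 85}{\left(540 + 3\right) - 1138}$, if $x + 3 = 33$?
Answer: $\frac{4674}{119} \approx 39.277$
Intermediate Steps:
$x = 30$ ($x = -3 + 33 = 30$)
$x \frac{-694 - 85}{\left(540 + 3\right) - 1138} = 30 \frac{-694 - 85}{\left(540 + 3\right) - 1138} = 30 \left(- \frac{779}{543 - 1138}\right) = 30 \left(- \frac{779}{-595}\right) = 30 \left(\left(-779\right) \left(- \frac{1}{595}\right)\right) = 30 \cdot \frac{779}{595} = \frac{4674}{119}$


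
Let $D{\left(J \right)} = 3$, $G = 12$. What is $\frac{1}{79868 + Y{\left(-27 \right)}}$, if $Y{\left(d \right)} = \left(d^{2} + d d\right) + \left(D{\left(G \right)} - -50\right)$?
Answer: $\frac{1}{81379} \approx 1.2288 \cdot 10^{-5}$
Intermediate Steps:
$Y{\left(d \right)} = 53 + 2 d^{2}$ ($Y{\left(d \right)} = \left(d^{2} + d d\right) + \left(3 - -50\right) = \left(d^{2} + d^{2}\right) + \left(3 + 50\right) = 2 d^{2} + 53 = 53 + 2 d^{2}$)
$\frac{1}{79868 + Y{\left(-27 \right)}} = \frac{1}{79868 + \left(53 + 2 \left(-27\right)^{2}\right)} = \frac{1}{79868 + \left(53 + 2 \cdot 729\right)} = \frac{1}{79868 + \left(53 + 1458\right)} = \frac{1}{79868 + 1511} = \frac{1}{81379}$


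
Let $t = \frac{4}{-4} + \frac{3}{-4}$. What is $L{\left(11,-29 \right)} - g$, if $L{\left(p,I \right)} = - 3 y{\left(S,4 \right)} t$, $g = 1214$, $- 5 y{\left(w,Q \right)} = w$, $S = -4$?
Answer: $- \frac{6049}{5} \approx -1209.8$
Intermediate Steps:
$y{\left(w,Q \right)} = - \frac{w}{5}$
$t = - \frac{7}{4}$ ($t = 4 \left(- \frac{1}{4}\right) + 3 \left(- \frac{1}{4}\right) = -1 - \frac{3}{4} = - \frac{7}{4} \approx -1.75$)
$L{\left(p,I \right)} = \frac{21}{5}$ ($L{\left(p,I \right)} = - 3 \left(\left(- \frac{1}{5}\right) \left(-4\right)\right) \left(- \frac{7}{4}\right) = \left(-3\right) \frac{4}{5} \left(- \frac{7}{4}\right) = \left(- \frac{12}{5}\right) \left(- \frac{7}{4}\right) = \frac{21}{5}$)
$L{\left(11,-29 \right)} - g = \frac{21}{5} - 1214 = - \frac{6049}{5}$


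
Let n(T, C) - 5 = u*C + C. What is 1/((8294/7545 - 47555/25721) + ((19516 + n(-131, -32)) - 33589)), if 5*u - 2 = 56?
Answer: -38812989/561699620917 ≈ -6.9099e-5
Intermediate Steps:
u = 58/5 (u = 2/5 + (1/5)*56 = 2/5 + 56/5 = 58/5 ≈ 11.600)
n(T, C) = 5 + 63*C/5 (n(T, C) = 5 + (58*C/5 + C) = 5 + 63*C/5)
1/((8294/7545 - 47555/25721) + ((19516 + n(-131, -32)) - 33589)) = 1/((8294/7545 - 47555/25721) + ((19516 + (5 + (63/5)*(-32))) - 33589)) = 1/((8294*(1/7545) - 47555*1/25721) + ((19516 + (5 - 2016/5)) - 33589)) = 1/((8294/7545 - 47555/25721) + ((19516 - 1991/5) - 33589)) = 1/(-145472501/194064945 + (95589/5 - 33589)) = 1/(-145472501/194064945 - 72356/5) = 1/(-561699620917/38812989) = -38812989/561699620917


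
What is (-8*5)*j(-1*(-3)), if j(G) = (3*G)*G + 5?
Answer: -1280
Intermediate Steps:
j(G) = 5 + 3*G**2 (j(G) = 3*G**2 + 5 = 5 + 3*G**2)
(-8*5)*j(-1*(-3)) = (-8*5)*(5 + 3*(-1*(-3))**2) = -40*(5 + 3*3**2) = -40*(5 + 3*9) = -40*(5 + 27) = -40*32 = -1280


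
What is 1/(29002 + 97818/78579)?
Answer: 26193/759681992 ≈ 3.4479e-5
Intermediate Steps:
1/(29002 + 97818/78579) = 1/(29002 + 97818*(1/78579)) = 1/(29002 + 32606/26193) = 1/(759681992/26193) = 26193/759681992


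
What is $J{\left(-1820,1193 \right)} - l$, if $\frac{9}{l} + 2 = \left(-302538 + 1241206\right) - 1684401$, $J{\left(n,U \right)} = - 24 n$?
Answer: $\frac{32573704809}{745735} \approx 43680.0$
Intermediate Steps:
$l = - \frac{9}{745735}$ ($l = \frac{9}{-2 + \left(\left(-302538 + 1241206\right) - 1684401\right)} = \frac{9}{-2 + \left(938668 - 1684401\right)} = \frac{9}{-2 - 745733} = \frac{9}{-745735} = 9 \left(- \frac{1}{745735}\right) = - \frac{9}{745735} \approx -1.2069 \cdot 10^{-5}$)
$J{\left(-1820,1193 \right)} - l = \left(-24\right) \left(-1820\right) - - \frac{9}{745735} = 43680 + \frac{9}{745735} = \frac{32573704809}{745735}$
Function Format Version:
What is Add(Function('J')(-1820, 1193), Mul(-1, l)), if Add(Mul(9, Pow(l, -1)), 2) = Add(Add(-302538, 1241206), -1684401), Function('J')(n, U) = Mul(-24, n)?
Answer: Rational(32573704809, 745735) ≈ 43680.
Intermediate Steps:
l = Rational(-9, 745735) (l = Mul(9, Pow(Add(-2, Add(Add(-302538, 1241206), -1684401)), -1)) = Mul(9, Pow(Add(-2, Add(938668, -1684401)), -1)) = Mul(9, Pow(Add(-2, -745733), -1)) = Mul(9, Pow(-745735, -1)) = Mul(9, Rational(-1, 745735)) = Rational(-9, 745735) ≈ -1.2069e-5)
Add(Function('J')(-1820, 1193), Mul(-1, l)) = Add(Mul(-24, -1820), Mul(-1, Rational(-9, 745735))) = Add(43680, Rational(9, 745735)) = Rational(32573704809, 745735)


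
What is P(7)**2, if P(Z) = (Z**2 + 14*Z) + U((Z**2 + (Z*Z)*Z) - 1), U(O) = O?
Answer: 289444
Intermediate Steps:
P(Z) = -1 + Z**3 + 2*Z**2 + 14*Z (P(Z) = (Z**2 + 14*Z) + ((Z**2 + (Z*Z)*Z) - 1) = (Z**2 + 14*Z) + ((Z**2 + Z**2*Z) - 1) = (Z**2 + 14*Z) + ((Z**2 + Z**3) - 1) = (Z**2 + 14*Z) + (-1 + Z**2 + Z**3) = -1 + Z**3 + 2*Z**2 + 14*Z)
P(7)**2 = (-1 + 7**3 + 2*7**2 + 14*7)**2 = (-1 + 343 + 2*49 + 98)**2 = (-1 + 343 + 98 + 98)**2 = 538**2 = 289444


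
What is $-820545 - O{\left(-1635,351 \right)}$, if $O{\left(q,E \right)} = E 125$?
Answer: $-864420$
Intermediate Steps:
$O{\left(q,E \right)} = 125 E$
$-820545 - O{\left(-1635,351 \right)} = -820545 - 125 \cdot 351 = -820545 - 43875 = -864420$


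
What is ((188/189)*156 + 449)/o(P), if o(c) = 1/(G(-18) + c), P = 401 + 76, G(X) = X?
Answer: 1941213/7 ≈ 2.7732e+5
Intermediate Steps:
P = 477
o(c) = 1/(-18 + c)
((188/189)*156 + 449)/o(P) = ((188/189)*156 + 449)/(1/(-18 + 477)) = ((188*(1/189))*156 + 449)/(1/459) = ((188/189)*156 + 449)/(1/459) = (9776/63 + 449)*459 = (38063/63)*459 = 1941213/7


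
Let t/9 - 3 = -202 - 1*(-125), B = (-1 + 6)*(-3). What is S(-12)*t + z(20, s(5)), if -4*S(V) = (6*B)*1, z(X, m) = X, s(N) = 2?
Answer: -14965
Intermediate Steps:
B = -15 (B = 5*(-3) = -15)
t = -666 (t = 27 + 9*(-202 - 1*(-125)) = 27 + 9*(-202 + 125) = 27 + 9*(-77) = 27 - 693 = -666)
S(V) = 45/2 (S(V) = -6*(-15)/4 = -(-45)/2 = -¼*(-90) = 45/2)
S(-12)*t + z(20, s(5)) = (45/2)*(-666) + 20 = -14985 + 20 = -14965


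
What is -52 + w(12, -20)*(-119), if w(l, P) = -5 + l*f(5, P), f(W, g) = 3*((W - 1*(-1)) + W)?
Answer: -46581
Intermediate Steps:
f(W, g) = 3 + 6*W (f(W, g) = 3*((W + 1) + W) = 3*((1 + W) + W) = 3*(1 + 2*W) = 3 + 6*W)
w(l, P) = -5 + 33*l (w(l, P) = -5 + l*(3 + 6*5) = -5 + l*(3 + 30) = -5 + l*33 = -5 + 33*l)
-52 + w(12, -20)*(-119) = -52 + (-5 + 33*12)*(-119) = -52 + (-5 + 396)*(-119) = -52 + 391*(-119) = -52 - 46529 = -46581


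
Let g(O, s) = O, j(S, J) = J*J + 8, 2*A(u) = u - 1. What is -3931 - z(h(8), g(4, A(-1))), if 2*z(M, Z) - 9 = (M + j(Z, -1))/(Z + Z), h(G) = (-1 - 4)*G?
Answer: -62937/16 ≈ -3933.6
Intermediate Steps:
A(u) = -1/2 + u/2 (A(u) = (u - 1)/2 = (-1 + u)/2 = -1/2 + u/2)
j(S, J) = 8 + J**2 (j(S, J) = J**2 + 8 = 8 + J**2)
h(G) = -5*G
z(M, Z) = 9/2 + (9 + M)/(4*Z) (z(M, Z) = 9/2 + ((M + (8 + (-1)**2))/(Z + Z))/2 = 9/2 + ((M + (8 + 1))/((2*Z)))/2 = 9/2 + ((M + 9)*(1/(2*Z)))/2 = 9/2 + ((9 + M)*(1/(2*Z)))/2 = 9/2 + ((9 + M)/(2*Z))/2 = 9/2 + (9 + M)/(4*Z))
-3931 - z(h(8), g(4, A(-1))) = -3931 - (9 - 5*8 + 18*4)/(4*4) = -3931 - (9 - 40 + 72)/(4*4) = -3931 - 41/(4*4) = -3931 - 1*41/16 = -3931 - 41/16 = -62937/16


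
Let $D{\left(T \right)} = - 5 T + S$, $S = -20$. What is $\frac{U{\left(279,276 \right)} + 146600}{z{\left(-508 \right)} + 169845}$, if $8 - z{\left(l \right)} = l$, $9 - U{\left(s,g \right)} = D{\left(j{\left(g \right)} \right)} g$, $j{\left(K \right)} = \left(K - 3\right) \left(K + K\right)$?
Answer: $\frac{208112609}{170361} \approx 1221.6$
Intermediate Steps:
$j{\left(K \right)} = 2 K \left(-3 + K\right)$ ($j{\left(K \right)} = \left(-3 + K\right) 2 K = 2 K \left(-3 + K\right)$)
$D{\left(T \right)} = -20 - 5 T$ ($D{\left(T \right)} = - 5 T - 20 = -20 - 5 T$)
$U{\left(s,g \right)} = 9 - g \left(-20 - 10 g \left(-3 + g\right)\right)$ ($U{\left(s,g \right)} = 9 - \left(-20 - 5 \cdot 2 g \left(-3 + g\right)\right) g = 9 - \left(-20 - 10 g \left(-3 + g\right)\right) g = 9 - g \left(-20 - 10 g \left(-3 + g\right)\right)$)
$z{\left(l \right)} = 8 - l$
$\frac{U{\left(279,276 \right)} + 146600}{z{\left(-508 \right)} + 169845} = \frac{\left(9 + 10 \cdot 276 \left(2 + 276 \left(-3 + 276\right)\right)\right) + 146600}{\left(8 - -508\right) + 169845} = \frac{\left(9 + 10 \cdot 276 \left(2 + 276 \cdot 273\right)\right) + 146600}{\left(8 + 508\right) + 169845} = \frac{\left(9 + 10 \cdot 276 \left(2 + 75348\right)\right) + 146600}{516 + 169845} = \frac{\left(9 + 10 \cdot 276 \cdot 75350\right) + 146600}{170361} = \left(\left(9 + 207966000\right) + 146600\right) \frac{1}{170361} = \left(207966009 + 146600\right) \frac{1}{170361} = 208112609 \cdot \frac{1}{170361} = \frac{208112609}{170361}$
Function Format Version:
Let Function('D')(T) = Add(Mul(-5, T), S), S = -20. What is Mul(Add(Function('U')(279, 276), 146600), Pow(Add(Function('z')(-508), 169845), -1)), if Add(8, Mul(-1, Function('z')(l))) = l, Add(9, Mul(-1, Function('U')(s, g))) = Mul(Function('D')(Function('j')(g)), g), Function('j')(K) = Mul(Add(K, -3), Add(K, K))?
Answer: Rational(208112609, 170361) ≈ 1221.6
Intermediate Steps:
Function('j')(K) = Mul(2, K, Add(-3, K)) (Function('j')(K) = Mul(Add(-3, K), Mul(2, K)) = Mul(2, K, Add(-3, K)))
Function('D')(T) = Add(-20, Mul(-5, T)) (Function('D')(T) = Add(Mul(-5, T), -20) = Add(-20, Mul(-5, T)))
Function('U')(s, g) = Add(9, Mul(-1, g, Add(-20, Mul(-10, g, Add(-3, g))))) (Function('U')(s, g) = Add(9, Mul(-1, Mul(Add(-20, Mul(-5, Mul(2, g, Add(-3, g)))), g))) = Add(9, Mul(-1, Mul(Add(-20, Mul(-10, g, Add(-3, g))), g))) = Add(9, Mul(-1, Mul(g, Add(-20, Mul(-10, g, Add(-3, g)))))) = Add(9, Mul(-1, g, Add(-20, Mul(-10, g, Add(-3, g))))))
Function('z')(l) = Add(8, Mul(-1, l))
Mul(Add(Function('U')(279, 276), 146600), Pow(Add(Function('z')(-508), 169845), -1)) = Mul(Add(Add(9, Mul(10, 276, Add(2, Mul(276, Add(-3, 276))))), 146600), Pow(Add(Add(8, Mul(-1, -508)), 169845), -1)) = Mul(Add(Add(9, Mul(10, 276, Add(2, Mul(276, 273)))), 146600), Pow(Add(Add(8, 508), 169845), -1)) = Mul(Add(Add(9, Mul(10, 276, Add(2, 75348))), 146600), Pow(Add(516, 169845), -1)) = Mul(Add(Add(9, Mul(10, 276, 75350)), 146600), Pow(170361, -1)) = Mul(Add(Add(9, 207966000), 146600), Rational(1, 170361)) = Mul(Add(207966009, 146600), Rational(1, 170361)) = Mul(208112609, Rational(1, 170361)) = Rational(208112609, 170361)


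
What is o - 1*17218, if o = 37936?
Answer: 20718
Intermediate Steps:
o - 1*17218 = 37936 - 1*17218 = 37936 - 17218 = 20718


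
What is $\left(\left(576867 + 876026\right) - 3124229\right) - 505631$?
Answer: $-2176967$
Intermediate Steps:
$\left(\left(576867 + 876026\right) - 3124229\right) - 505631 = \left(1452893 - 3124229\right) - 505631 = -1671336 - 505631 = -2176967$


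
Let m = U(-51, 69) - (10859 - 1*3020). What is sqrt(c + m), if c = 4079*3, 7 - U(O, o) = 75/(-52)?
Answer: sqrt(2978755)/26 ≈ 66.381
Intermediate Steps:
U(O, o) = 439/52 (U(O, o) = 7 - 75/(-52) = 7 - 75*(-1)/52 = 7 - 1*(-75/52) = 7 + 75/52 = 439/52)
c = 12237
m = -407189/52 (m = 439/52 - (10859 - 1*3020) = 439/52 - (10859 - 3020) = 439/52 - 1*7839 = 439/52 - 7839 = -407189/52 ≈ -7830.6)
sqrt(c + m) = sqrt(12237 - 407189/52) = sqrt(229135/52) = sqrt(2978755)/26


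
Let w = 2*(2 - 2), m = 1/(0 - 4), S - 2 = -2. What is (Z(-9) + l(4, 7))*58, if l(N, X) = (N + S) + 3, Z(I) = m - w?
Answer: 783/2 ≈ 391.50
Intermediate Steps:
S = 0 (S = 2 - 2 = 0)
m = -¼ (m = 1/(-4) = -¼ ≈ -0.25000)
w = 0 (w = 2*0 = 0)
Z(I) = -¼ (Z(I) = -¼ - 1*0 = -¼ + 0 = -¼)
l(N, X) = 3 + N (l(N, X) = (N + 0) + 3 = N + 3 = 3 + N)
(Z(-9) + l(4, 7))*58 = (-¼ + (3 + 4))*58 = (-¼ + 7)*58 = (27/4)*58 = 783/2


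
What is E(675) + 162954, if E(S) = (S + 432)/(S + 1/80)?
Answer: 8799767514/54001 ≈ 1.6296e+5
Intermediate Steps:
E(S) = (432 + S)/(1/80 + S) (E(S) = (432 + S)/(S + 1/80) = (432 + S)/(1/80 + S))
E(675) + 162954 = 80*(432 + 675)/(1 + 80*675) + 162954 = 80*1107/(1 + 54000) + 162954 = 80*1107/54001 + 162954 = 80*(1/54001)*1107 + 162954 = 88560/54001 + 162954 = 8799767514/54001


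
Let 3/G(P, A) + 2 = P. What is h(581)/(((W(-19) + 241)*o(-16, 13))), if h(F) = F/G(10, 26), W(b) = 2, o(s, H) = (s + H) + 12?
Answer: 4648/6561 ≈ 0.70843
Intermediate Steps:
o(s, H) = 12 + H + s (o(s, H) = (H + s) + 12 = 12 + H + s)
G(P, A) = 3/(-2 + P)
h(F) = 8*F/3 (h(F) = F/((3/(-2 + 10))) = F/((3/8)) = F/((3*(1/8))) = F/(3/8) = F*(8/3) = 8*F/3)
h(581)/(((W(-19) + 241)*o(-16, 13))) = ((8/3)*581)/(((2 + 241)*(12 + 13 - 16))) = 4648/(3*((243*9))) = (4648/3)/2187 = (4648/3)*(1/2187) = 4648/6561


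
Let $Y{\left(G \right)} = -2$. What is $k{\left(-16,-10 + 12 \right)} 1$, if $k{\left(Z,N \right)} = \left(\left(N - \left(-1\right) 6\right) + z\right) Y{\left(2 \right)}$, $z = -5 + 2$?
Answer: $-10$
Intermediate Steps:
$z = -3$
$k{\left(Z,N \right)} = -6 - 2 N$ ($k{\left(Z,N \right)} = \left(\left(N - \left(-1\right) 6\right) - 3\right) \left(-2\right) = \left(\left(N - -6\right) - 3\right) \left(-2\right) = \left(\left(N + 6\right) - 3\right) \left(-2\right) = \left(\left(6 + N\right) - 3\right) \left(-2\right) = \left(3 + N\right) \left(-2\right) = -6 - 2 N$)
$k{\left(-16,-10 + 12 \right)} 1 = \left(-6 - 2 \left(-10 + 12\right)\right) 1 = \left(-6 - 4\right) 1 = \left(-10\right) 1 = -10$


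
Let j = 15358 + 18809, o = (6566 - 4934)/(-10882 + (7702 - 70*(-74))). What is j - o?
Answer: 4270773/125 ≈ 34166.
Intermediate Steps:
o = 102/125 (o = 1632/(-10882 + (7702 - 1*(-5180))) = 1632/(-10882 + (7702 + 5180)) = 1632/(-10882 + 12882) = 1632/2000 = 1632*(1/2000) = 102/125 ≈ 0.81600)
j = 34167
j - o = 34167 - 1*102/125 = 34167 - 102/125 = 4270773/125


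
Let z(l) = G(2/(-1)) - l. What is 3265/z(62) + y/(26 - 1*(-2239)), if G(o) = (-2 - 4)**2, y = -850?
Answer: -1483465/11778 ≈ -125.95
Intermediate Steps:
G(o) = 36 (G(o) = (-6)**2 = 36)
z(l) = 36 - l
3265/z(62) + y/(26 - 1*(-2239)) = 3265/(36 - 1*62) - 850/(26 - 1*(-2239)) = 3265/(36 - 62) - 850/(26 + 2239) = 3265/(-26) - 850/2265 = 3265*(-1/26) - 850*1/2265 = -3265/26 - 170/453 = -1483465/11778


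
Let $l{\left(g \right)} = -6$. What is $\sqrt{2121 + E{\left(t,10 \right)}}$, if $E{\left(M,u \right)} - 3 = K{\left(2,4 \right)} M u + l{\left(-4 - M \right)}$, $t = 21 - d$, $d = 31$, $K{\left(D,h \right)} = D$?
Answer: $\sqrt{1918} \approx 43.795$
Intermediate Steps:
$t = -10$ ($t = 21 - 31 = -10$)
$E{\left(M,u \right)} = -3 + 2 M u$ ($E{\left(M,u \right)} = 3 + \left(2 M u - 6\right) = 3 + \left(-6 + 2 M u\right) = -3 + 2 M u$)
$\sqrt{2121 + E{\left(t,10 \right)}} = \sqrt{2121 + \left(-3 + 2 \left(-10\right) 10\right)} = \sqrt{2121 - 203} = \sqrt{1918}$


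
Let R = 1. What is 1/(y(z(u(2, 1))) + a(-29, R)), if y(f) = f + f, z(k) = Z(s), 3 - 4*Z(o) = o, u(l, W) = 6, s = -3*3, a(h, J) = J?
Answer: 1/7 ≈ 0.14286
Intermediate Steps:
s = -9
Z(o) = 3/4 - o/4
z(k) = 3 (z(k) = 3/4 - 1/4*(-9) = 3/4 + 9/4 = 3)
y(f) = 2*f
1/(y(z(u(2, 1))) + a(-29, R)) = 1/(2*3 + 1) = 1/(6 + 1) = 1/7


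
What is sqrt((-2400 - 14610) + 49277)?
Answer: sqrt(32267) ≈ 179.63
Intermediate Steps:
sqrt((-2400 - 14610) + 49277) = sqrt(-17010 + 49277) = sqrt(32267)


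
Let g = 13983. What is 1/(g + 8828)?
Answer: 1/22811 ≈ 4.3839e-5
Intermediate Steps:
1/(g + 8828) = 1/(13983 + 8828) = 1/22811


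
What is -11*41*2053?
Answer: -925903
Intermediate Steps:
-11*41*2053 = -451*2053 = -925903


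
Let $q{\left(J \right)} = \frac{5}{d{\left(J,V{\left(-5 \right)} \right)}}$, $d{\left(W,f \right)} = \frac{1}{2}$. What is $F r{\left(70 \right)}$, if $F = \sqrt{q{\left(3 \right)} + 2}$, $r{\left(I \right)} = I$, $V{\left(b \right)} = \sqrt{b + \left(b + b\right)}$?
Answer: $140 \sqrt{3} \approx 242.49$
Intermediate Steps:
$V{\left(b \right)} = \sqrt{3} \sqrt{b}$ ($V{\left(b \right)} = \sqrt{b + 2 b} = \sqrt{3 b} = \sqrt{3} \sqrt{b}$)
$d{\left(W,f \right)} = \frac{1}{2}$
$q{\left(J \right)} = 10$ ($q{\left(J \right)} = 5 \frac{1}{\frac{1}{2}} = 5 \cdot 2 = 10$)
$F = 2 \sqrt{3}$ ($F = \sqrt{10 + 2} = \sqrt{12} = 2 \sqrt{3} \approx 3.4641$)
$F r{\left(70 \right)} = 2 \sqrt{3} \cdot 70 = 140 \sqrt{3}$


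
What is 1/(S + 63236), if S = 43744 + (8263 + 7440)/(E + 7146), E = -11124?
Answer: 3978/425550737 ≈ 9.3479e-6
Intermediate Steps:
S = 173997929/3978 (S = 43744 + (8263 + 7440)/(-11124 + 7146) = 43744 + 15703/(-3978) = 43744 + 15703*(-1/3978) = 43744 - 15703/3978 = 173997929/3978 ≈ 43740.)
1/(S + 63236) = 1/(173997929/3978 + 63236) = 1/(425550737/3978) = 3978/425550737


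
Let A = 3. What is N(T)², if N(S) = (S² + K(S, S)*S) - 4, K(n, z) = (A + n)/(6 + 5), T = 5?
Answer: 73441/121 ≈ 606.95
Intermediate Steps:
K(n, z) = 3/11 + n/11 (K(n, z) = (3 + n)/(6 + 5) = (3 + n)/11 = (3 + n)*(1/11) = 3/11 + n/11)
N(S) = -4 + S² + S*(3/11 + S/11) (N(S) = (S² + (3/11 + S/11)*S) - 4 = (S² + S*(3/11 + S/11)) - 4 = -4 + S² + S*(3/11 + S/11))
N(T)² = (-4 + (3/11)*5 + (12/11)*5²)² = (-4 + 15/11 + (12/11)*25)² = (-4 + 15/11 + 300/11)² = (271/11)² = 73441/121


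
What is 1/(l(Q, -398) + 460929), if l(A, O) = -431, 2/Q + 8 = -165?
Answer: 1/460498 ≈ 2.1716e-6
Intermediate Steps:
Q = -2/173 (Q = 2/(-8 - 165) = 2/(-173) = 2*(-1/173) = -2/173 ≈ -0.011561)
1/(l(Q, -398) + 460929) = 1/(-431 + 460929) = 1/460498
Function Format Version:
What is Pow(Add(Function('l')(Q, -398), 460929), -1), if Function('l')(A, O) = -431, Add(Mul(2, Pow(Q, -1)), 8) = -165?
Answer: Rational(1, 460498) ≈ 2.1716e-6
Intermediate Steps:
Q = Rational(-2, 173) (Q = Mul(2, Pow(Add(-8, -165), -1)) = Mul(2, Pow(-173, -1)) = Mul(2, Rational(-1, 173)) = Rational(-2, 173) ≈ -0.011561)
Pow(Add(Function('l')(Q, -398), 460929), -1) = Pow(Add(-431, 460929), -1) = Pow(460498, -1) = Rational(1, 460498)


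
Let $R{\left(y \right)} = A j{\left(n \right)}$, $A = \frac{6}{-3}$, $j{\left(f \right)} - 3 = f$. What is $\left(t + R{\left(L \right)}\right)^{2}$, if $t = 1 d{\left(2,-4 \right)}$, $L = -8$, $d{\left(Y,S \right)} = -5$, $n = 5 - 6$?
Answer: $81$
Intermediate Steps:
$n = -1$ ($n = 5 - 6 = -1$)
$j{\left(f \right)} = 3 + f$
$t = -5$ ($t = 1 \left(-5\right) = -5$)
$A = -2$ ($A = 6 \left(- \frac{1}{3}\right) = -2$)
$R{\left(y \right)} = -4$ ($R{\left(y \right)} = - 2 \left(3 - 1\right) = \left(-2\right) 2 = -4$)
$\left(t + R{\left(L \right)}\right)^{2} = \left(-5 - 4\right)^{2} = \left(-9\right)^{2} = 81$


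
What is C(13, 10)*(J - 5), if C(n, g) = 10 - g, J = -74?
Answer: 0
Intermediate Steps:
C(13, 10)*(J - 5) = (10 - 1*10)*(-74 - 5) = (10 - 10)*(-79) = 0*(-79) = 0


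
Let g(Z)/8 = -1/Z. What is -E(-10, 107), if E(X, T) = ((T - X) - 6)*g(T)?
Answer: 888/107 ≈ 8.2991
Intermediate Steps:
g(Z) = -8/Z (g(Z) = 8*(-1/Z) = -8/Z)
E(X, T) = -8*(-6 + T - X)/T (E(X, T) = ((T - X) - 6)*(-8/T) = (-6 + T - X)*(-8/T) = -8*(-6 + T - X)/T)
-E(-10, 107) = -8*(6 - 10 - 1*107)/107 = -8*(6 - 10 - 107)/107 = -8*(-111)/107 = -1*(-888/107) = 888/107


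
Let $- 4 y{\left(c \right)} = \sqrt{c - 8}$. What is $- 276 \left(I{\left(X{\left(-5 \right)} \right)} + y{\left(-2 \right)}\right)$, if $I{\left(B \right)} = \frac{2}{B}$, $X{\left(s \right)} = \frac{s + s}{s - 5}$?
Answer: $-552 + 69 i \sqrt{10} \approx -552.0 + 218.2 i$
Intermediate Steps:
$y{\left(c \right)} = - \frac{\sqrt{-8 + c}}{4}$ ($y{\left(c \right)} = - \frac{\sqrt{c - 8}}{4} = - \frac{\sqrt{-8 + c}}{4}$)
$X{\left(s \right)} = \frac{2 s}{-5 + s}$
$- 276 \left(I{\left(X{\left(-5 \right)} \right)} + y{\left(-2 \right)}\right) = - 276 \left(\frac{2}{2 \left(-5\right) \frac{1}{-5 - 5}} - \frac{\sqrt{-8 - 2}}{4}\right) = - 276 \left(\frac{2}{2 \left(-5\right) \frac{1}{-10}} - \frac{\sqrt{-10}}{4}\right) = - 276 \left(\frac{2}{2 \left(-5\right) \left(- \frac{1}{10}\right)} - \frac{i \sqrt{10}}{4}\right) = - 276 \left(\frac{2}{1} - \frac{i \sqrt{10}}{4}\right) = - 276 \left(2 \cdot 1 - \frac{i \sqrt{10}}{4}\right) = - 276 \left(2 - \frac{i \sqrt{10}}{4}\right) = -552 + 69 i \sqrt{10}$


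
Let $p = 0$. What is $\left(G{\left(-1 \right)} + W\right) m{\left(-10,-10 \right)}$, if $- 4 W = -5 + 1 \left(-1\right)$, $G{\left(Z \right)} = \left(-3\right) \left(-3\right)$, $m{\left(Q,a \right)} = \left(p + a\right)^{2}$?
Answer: $1050$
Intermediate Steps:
$m{\left(Q,a \right)} = a^{2}$ ($m{\left(Q,a \right)} = \left(0 + a\right)^{2} = a^{2}$)
$G{\left(Z \right)} = 9$
$W = \frac{3}{2}$ ($W = - \frac{-5 + 1 \left(-1\right)}{4} = - \frac{-5 - 1}{4} = \left(- \frac{1}{4}\right) \left(-6\right) = \frac{3}{2} \approx 1.5$)
$\left(G{\left(-1 \right)} + W\right) m{\left(-10,-10 \right)} = \left(9 + \frac{3}{2}\right) \left(-10\right)^{2} = \frac{21}{2} \cdot 100 = 1050$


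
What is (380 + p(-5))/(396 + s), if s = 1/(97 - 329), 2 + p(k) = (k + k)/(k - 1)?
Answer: 264248/275613 ≈ 0.95877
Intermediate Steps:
p(k) = -2 + 2*k/(-1 + k) (p(k) = -2 + (k + k)/(k - 1) = -2 + (2*k)/(-1 + k) = -2 + 2*k/(-1 + k))
s = -1/232 (s = 1/(-232) = -1/232 ≈ -0.0043103)
(380 + p(-5))/(396 + s) = (380 + 2/(-1 - 5))/(396 - 1/232) = (380 + 2/(-6))/(91871/232) = (380 + 2*(-⅙))*(232/91871) = (380 - ⅓)*(232/91871) = (1139/3)*(232/91871) = 264248/275613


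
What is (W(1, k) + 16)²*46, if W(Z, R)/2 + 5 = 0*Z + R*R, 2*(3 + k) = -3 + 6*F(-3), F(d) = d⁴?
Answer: 1190822853663/2 ≈ 5.9541e+11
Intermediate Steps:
k = 477/2 (k = -3 + (-3 + 6*(-3)⁴)/2 = -3 + (-3 + 6*81)/2 = -3 + (-3 + 486)/2 = -3 + (½)*483 = -3 + 483/2 = 477/2 ≈ 238.50)
W(Z, R) = -10 + 2*R² (W(Z, R) = -10 + 2*(0*Z + R*R) = -10 + 2*(0 + R²) = -10 + 2*R²)
(W(1, k) + 16)²*46 = ((-10 + 2*(477/2)²) + 16)²*46 = ((-10 + 2*(227529/4)) + 16)²*46 = ((-10 + 227529/2) + 16)²*46 = (227509/2 + 16)²*46 = (227541/2)²*46 = (51774906681/4)*46 = 1190822853663/2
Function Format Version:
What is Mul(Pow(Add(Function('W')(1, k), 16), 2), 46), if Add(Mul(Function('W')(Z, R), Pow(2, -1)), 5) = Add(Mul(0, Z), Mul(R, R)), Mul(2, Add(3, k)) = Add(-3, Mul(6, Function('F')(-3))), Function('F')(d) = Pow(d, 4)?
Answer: Rational(1190822853663, 2) ≈ 5.9541e+11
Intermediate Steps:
k = Rational(477, 2) (k = Add(-3, Mul(Rational(1, 2), Add(-3, Mul(6, Pow(-3, 4))))) = Add(-3, Mul(Rational(1, 2), Add(-3, Mul(6, 81)))) = Add(-3, Mul(Rational(1, 2), Add(-3, 486))) = Add(-3, Mul(Rational(1, 2), 483)) = Add(-3, Rational(483, 2)) = Rational(477, 2) ≈ 238.50)
Function('W')(Z, R) = Add(-10, Mul(2, Pow(R, 2))) (Function('W')(Z, R) = Add(-10, Mul(2, Add(Mul(0, Z), Mul(R, R)))) = Add(-10, Mul(2, Add(0, Pow(R, 2)))) = Add(-10, Mul(2, Pow(R, 2))))
Mul(Pow(Add(Function('W')(1, k), 16), 2), 46) = Mul(Pow(Add(Add(-10, Mul(2, Pow(Rational(477, 2), 2))), 16), 2), 46) = Mul(Pow(Add(Add(-10, Mul(2, Rational(227529, 4))), 16), 2), 46) = Mul(Pow(Add(Add(-10, Rational(227529, 2)), 16), 2), 46) = Mul(Pow(Add(Rational(227509, 2), 16), 2), 46) = Mul(Pow(Rational(227541, 2), 2), 46) = Mul(Rational(51774906681, 4), 46) = Rational(1190822853663, 2)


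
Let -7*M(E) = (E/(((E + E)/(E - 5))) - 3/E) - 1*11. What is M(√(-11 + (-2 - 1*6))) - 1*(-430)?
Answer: 6047/14 - 25*I*√19/266 ≈ 431.93 - 0.40967*I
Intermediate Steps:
M(E) = 27/14 - E/14 + 3/(7*E) (M(E) = -((E/(((E + E)/(E - 5))) - 3/E) - 1*11)/7 = -((E/(((2*E)/(-5 + E))) - 3/E) - 11)/7 = -((E/((2*E/(-5 + E))) - 3/E) - 11)/7 = -((E*((-5 + E)/(2*E)) - 3/E) - 11)/7 = -(((-5/2 + E/2) - 3/E) - 11)/7 = -((-5/2 + E/2 - 3/E) - 11)/7 = -(-27/2 + E/2 - 3/E)/7 = 27/14 - E/14 + 3/(7*E))
M(√(-11 + (-2 - 1*6))) - 1*(-430) = (6 - √(-11 + (-2 - 1*6))*(-27 + √(-11 + (-2 - 1*6))))/(14*(√(-11 + (-2 - 1*6)))) - 1*(-430) = (6 - √(-11 + (-2 - 6))*(-27 + √(-11 + (-2 - 6))))/(14*(√(-11 + (-2 - 6)))) + 430 = (6 - √(-11 - 8)*(-27 + √(-11 - 8)))/(14*(√(-11 - 8))) + 430 = (6 - √(-19)*(-27 + √(-19)))/(14*(√(-19))) + 430 = (6 - I*√19*(-27 + I*√19))/(14*((I*√19))) + 430 = (-I*√19/19)*(6 - I*√19*(-27 + I*√19))/14 + 430 = -I*√19*(6 - I*√19*(-27 + I*√19))/266 + 430 = 430 - I*√19*(6 - I*√19*(-27 + I*√19))/266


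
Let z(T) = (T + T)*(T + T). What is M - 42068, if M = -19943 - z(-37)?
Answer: -67487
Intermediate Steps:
z(T) = 4*T² (z(T) = (2*T)*(2*T) = 4*T²)
M = -25419 (M = -19943 - 4*(-37)² = -19943 - 4*1369 = -19943 - 1*5476 = -19943 - 5476 = -25419)
M - 42068 = -25419 - 42068 = -67487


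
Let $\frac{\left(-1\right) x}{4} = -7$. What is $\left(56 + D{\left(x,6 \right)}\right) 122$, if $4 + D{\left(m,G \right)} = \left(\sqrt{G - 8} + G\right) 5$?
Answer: $10004 + 610 i \sqrt{2} \approx 10004.0 + 862.67 i$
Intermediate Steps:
$x = 28$ ($x = \left(-4\right) \left(-7\right) = 28$)
$D{\left(m,G \right)} = -4 + 5 G + 5 \sqrt{-8 + G}$ ($D{\left(m,G \right)} = -4 + \left(\sqrt{G - 8} + G\right) 5 = -4 + \left(\sqrt{-8 + G} + G\right) 5 = -4 + \left(G + \sqrt{-8 + G}\right) 5 = -4 + \left(5 G + 5 \sqrt{-8 + G}\right) = -4 + 5 G + 5 \sqrt{-8 + G}$)
$\left(56 + D{\left(x,6 \right)}\right) 122 = \left(56 + \left(-4 + 5 \cdot 6 + 5 \sqrt{-8 + 6}\right)\right) 122 = \left(56 + \left(-4 + 30 + 5 \sqrt{-2}\right)\right) 122 = \left(56 + \left(-4 + 30 + 5 i \sqrt{2}\right)\right) 122 = \left(56 + \left(26 + 5 i \sqrt{2}\right)\right) 122 = \left(82 + 5 i \sqrt{2}\right) 122 = 10004 + 610 i \sqrt{2}$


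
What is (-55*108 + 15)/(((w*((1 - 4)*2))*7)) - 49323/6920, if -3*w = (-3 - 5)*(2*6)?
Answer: -1053713/387520 ≈ -2.7191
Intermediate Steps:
w = 32 (w = -(-3 - 5)*2*6/3 = -(-8)*12/3 = -⅓*(-96) = 32)
(-55*108 + 15)/(((w*((1 - 4)*2))*7)) - 49323/6920 = (-55*108 + 15)/(((32*((1 - 4)*2))*7)) - 49323/6920 = (-5940 + 15)/(((32*(-3*2))*7)) - 49323*1/6920 = -5925/((32*(-6))*7) - 49323/6920 = -5925/((-192*7)) - 49323/6920 = -5925/(-1344) - 49323/6920 = -5925*(-1/1344) - 49323/6920 = 1975/448 - 49323/6920 = -1053713/387520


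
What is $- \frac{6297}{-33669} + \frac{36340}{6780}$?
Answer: $\frac{7034584}{1268199} \approx 5.5469$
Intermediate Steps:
$- \frac{6297}{-33669} + \frac{36340}{6780} = \left(-6297\right) \left(- \frac{1}{33669}\right) + 36340 \cdot \frac{1}{6780} = \frac{2099}{11223} + \frac{1817}{339} = \frac{7034584}{1268199}$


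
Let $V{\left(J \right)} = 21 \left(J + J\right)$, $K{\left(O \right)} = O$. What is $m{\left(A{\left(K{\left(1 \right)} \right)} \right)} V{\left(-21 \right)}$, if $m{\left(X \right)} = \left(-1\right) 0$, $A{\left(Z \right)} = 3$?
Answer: $0$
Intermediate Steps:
$V{\left(J \right)} = 42 J$ ($V{\left(J \right)} = 21 \cdot 2 J = 42 J$)
$m{\left(X \right)} = 0$
$m{\left(A{\left(K{\left(1 \right)} \right)} \right)} V{\left(-21 \right)} = 0 \cdot 42 \left(-21\right) = 0 \left(-882\right) = 0$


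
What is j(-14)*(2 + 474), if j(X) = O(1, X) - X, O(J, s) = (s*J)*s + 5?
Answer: 102340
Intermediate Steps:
O(J, s) = 5 + J*s² (O(J, s) = (J*s)*s + 5 = J*s² + 5 = 5 + J*s²)
j(X) = 5 + X² - X (j(X) = (5 + 1*X²) - X = (5 + X²) - X = 5 + X² - X)
j(-14)*(2 + 474) = (5 + (-14)² - 1*(-14))*(2 + 474) = (5 + 196 + 14)*476 = 215*476 = 102340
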